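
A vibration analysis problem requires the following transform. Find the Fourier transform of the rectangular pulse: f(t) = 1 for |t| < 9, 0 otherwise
F(omega) = integral from -9 to 9 of e^(-j * omega * t) dt
= 2 * sin(9 * omega)/omega = 18 * sinc(9 * omega/pi)

Answer: 2 * sin(9 * omega)/omega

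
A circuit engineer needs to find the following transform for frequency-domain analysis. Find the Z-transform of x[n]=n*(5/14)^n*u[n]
Using the property Z{n * a^n * u[n]}=az/(z-a)^2
With a=5/14: X(z)=(5/14)z/(z - 5/14)^2, |z| > 5/14

Answer: (5/14)z/(z - 5/14)^2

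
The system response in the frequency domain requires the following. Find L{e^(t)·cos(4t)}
First shifting: L{e^(at)f(t)}=F(s-a)
L{cos(4t)}=s/(s²+16)
Shift: (s-1)/((s-1)²+16)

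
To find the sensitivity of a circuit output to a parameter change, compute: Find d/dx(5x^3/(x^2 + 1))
Quotient rule: (f/g)' = (f'g - fg')/g²
f = 5x^3, f' = 15x^2
g = x^2+1, g' = 2x

Answer: (15x^2·(x^2+1)-10x^4)/(x^2+1)²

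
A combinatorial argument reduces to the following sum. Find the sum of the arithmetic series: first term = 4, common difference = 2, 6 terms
Last term: a_n=4 + (6 - 1)·2=14
Sum=n(a_1 + a_n)/2=6(4 + 14)/2=54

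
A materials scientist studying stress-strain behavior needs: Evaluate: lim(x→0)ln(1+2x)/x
L'Hôpital (0/0): lim 2/(1+2x) / 1 = 2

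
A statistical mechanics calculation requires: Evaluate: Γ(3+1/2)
Γ(n + 1/2) = (2n)!√π/(4^n·n!)
= 720√π/(64·6) = (15/8)·√π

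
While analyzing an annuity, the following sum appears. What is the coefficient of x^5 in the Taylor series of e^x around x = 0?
Taylor series of e^x=Σ x^n/n!
Coefficient of x^5=1/5!=1/120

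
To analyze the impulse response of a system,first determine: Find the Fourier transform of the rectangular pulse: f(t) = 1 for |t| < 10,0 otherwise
F(omega) = integral from -10 to 10 of e^(-j*omega*t) dt
= 2*sin(10*omega)/omega = 20*sinc(10*omega/pi)

Answer: 2*sin(10*omega)/omega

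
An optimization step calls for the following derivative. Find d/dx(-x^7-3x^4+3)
Power rule: d/dx(ax^n)=n·a·x^(n-1)
Term by term: -7·x^6 - 12·x^3

Answer: -7x^6 - 12x^3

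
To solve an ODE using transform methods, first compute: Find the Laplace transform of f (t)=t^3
L{t^n}=n!/s^(n + 1)
L{t^3}=3!/s^4=6/s^4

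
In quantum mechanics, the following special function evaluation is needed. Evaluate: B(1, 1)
B(x,y) = Γ(x)Γ(y)/Γ(x+y) = (x-1)!(y-1)!/(x+y-1)!
B(1,1) = 0!·0!/1! = 1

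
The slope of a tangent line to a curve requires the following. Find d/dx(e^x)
Chain rule: d/dx[e^u] = e^u · u' where u = x
u' = 1

Answer: 1·e^x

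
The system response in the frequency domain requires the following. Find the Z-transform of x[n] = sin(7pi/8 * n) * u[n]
Z{sin(w0 * n) * u[n]}=z * sin(w0)/(z^2-2z * cos(w0)+1)
With w0=7pi/8: X(z)=z * sin(7pi/8)/(z^2-2z * cos(7pi/8)+1)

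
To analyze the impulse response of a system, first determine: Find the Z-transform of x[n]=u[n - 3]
Using the time-shift property: Z{u[n-3]} = z^(-3)*z/(z-1)
= z^(-2)/(z-1)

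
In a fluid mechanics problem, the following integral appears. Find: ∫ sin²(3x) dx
Using identity sin²(u) = (1 - cos(2u))/2:
∫ (1 - cos(6x))/2 dx = x/2 - sin(6x)/12+C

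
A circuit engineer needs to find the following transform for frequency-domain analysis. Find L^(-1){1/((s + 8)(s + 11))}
Partial fractions: 1/((s + 8)(s + 11)) = A/(s + 8) + B/(s + 11)
Cover-up: A = 1/(s + 11)|_{s = -8} = 1/3; B = 1/(s + 8)|_{s = -11} = -1/3
L^(-1) = (1/3)e^(-8t) - (1/3)e^(-11t)

Answer: (1/3)(e^(-8t) - e^(-11t))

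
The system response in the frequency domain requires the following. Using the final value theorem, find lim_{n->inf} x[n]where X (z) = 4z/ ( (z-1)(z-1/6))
Final value theorem: lim x[n] = lim_{z->1} (z-1)*X(z)
(z-1)*X(z) = 4z/(z-1/6)
As z->1: 4/(1 - 1/6) = 4/(5/6) = 24/5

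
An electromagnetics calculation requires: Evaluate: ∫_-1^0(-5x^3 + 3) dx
Step 1: Find antiderivative F(x)=(-5/4)x^4+3x
Step 2: F(0) - F(-1)=0 - (-17/4)=17/4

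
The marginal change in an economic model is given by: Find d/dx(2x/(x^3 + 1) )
Quotient rule: (f/g)' = (f'g - fg')/g²
f = 2x, f' = 2
g = x^3 + 1, g' = 3x^2

Answer: (2·(x^3 + 1) - 6x^3)/(x^3 + 1)²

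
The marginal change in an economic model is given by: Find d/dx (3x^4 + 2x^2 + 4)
Power rule: d/dx(ax^n) = n·a·x^(n-1)
Term by term: 12·x^3 + 4·x

Answer: 12x^3 + 4x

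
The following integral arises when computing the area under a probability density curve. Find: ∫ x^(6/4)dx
Power rule: ∫ x^(3/2) dx = x^(5/2)/(5/2) + C

Answer: (2/5)·x^(5/2) + C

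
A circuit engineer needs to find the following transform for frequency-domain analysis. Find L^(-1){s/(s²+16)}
L^(-1){s/(s²+w²)} = cos(wt)
Here w = 4

Answer: cos(4t)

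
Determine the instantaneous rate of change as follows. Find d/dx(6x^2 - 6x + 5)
Power rule: d/dx(ax^n)=n·a·x^(n-1)
Term by term: 12·x - 6

Answer: 12x - 6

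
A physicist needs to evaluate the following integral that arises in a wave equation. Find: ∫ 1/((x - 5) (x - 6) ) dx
Partial fractions: 1/((x-5)(x-6))=A/(x-5)+B/(x-6)
A=-1, B=1
∫ [-1· 1/(x-5)+1· 1/(x-6)] dx
=(1)[ln|x-6| - ln|x-5|]+C

Answer: ln|(x-6)/(x-5)|+C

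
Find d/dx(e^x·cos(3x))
Product rule: (fg)' = f'g+fg'
f = e^x, f' = e^x
g = cos(3x), g' = -3·sin(3x)

Answer: e^x·cos(3x)-3·e^x·sin(3x)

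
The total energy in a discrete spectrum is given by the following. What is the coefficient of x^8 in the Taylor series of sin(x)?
sin(x) has only odd powers. Coefficient of x^8 = 0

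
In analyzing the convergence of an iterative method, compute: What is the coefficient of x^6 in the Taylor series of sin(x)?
sin(x) has only odd powers. Coefficient of x^6 = 0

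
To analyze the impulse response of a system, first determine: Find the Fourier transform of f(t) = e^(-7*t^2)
The Fourier transform of a Gaussian e^(-a * t^2) is sqrt(pi/a) * e^(-omega^2/(4a)).
With a = 7: F(omega) = sqrt(pi/7) * e^(-omega^2/28)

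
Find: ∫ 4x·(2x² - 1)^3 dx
Let u = 2x² - 1, du = 4x dx
∫ u^3 du = u^4/4 + C

Answer: (2x² - 1)^4/4 + C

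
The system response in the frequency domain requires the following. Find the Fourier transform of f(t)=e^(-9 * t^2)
The Fourier transform of a Gaussian e^(-a*t^2) is sqrt(pi/a)*e^(-omega^2/(4a)).
With a = 9: F(omega) = sqrt(pi)/3*e^(-omega^2/36)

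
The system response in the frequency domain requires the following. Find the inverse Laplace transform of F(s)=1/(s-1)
L^(-1){1/(s-a)}=c·e^(at)
Here a=1, c=1

Answer: e^(t)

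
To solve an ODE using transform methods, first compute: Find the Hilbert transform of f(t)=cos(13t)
The Hilbert transform shifts each frequency component by -pi/2.
H{cos(wt)} = sin(wt)
With w = 13: H{cos(13t)} = sin(13t)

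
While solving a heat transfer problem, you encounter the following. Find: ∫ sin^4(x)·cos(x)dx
Let u=sin(x), du=cos(x) dx
∫ u^4 du=u^5/5+C

Answer: sin^5(x)/5+C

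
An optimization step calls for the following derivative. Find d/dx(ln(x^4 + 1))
Chain rule: d/dx[ln(u)] = u'/u where u = x^4 + 1
u' = 4x^3

Answer: (4x^3)/(x^4 + 1)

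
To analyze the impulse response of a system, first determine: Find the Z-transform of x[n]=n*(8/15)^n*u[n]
Using the property Z{n * a^n * u[n]}=az/(z-a)^2
With a=8/15: X(z)=(8/15)z/(z - 8/15)^2, |z| > 8/15

Answer: (8/15)z/(z - 8/15)^2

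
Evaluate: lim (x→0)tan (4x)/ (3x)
tan(u) ≈ u for small u:
tan(4x)/(3x) ≈ 4x/(3x)=4/3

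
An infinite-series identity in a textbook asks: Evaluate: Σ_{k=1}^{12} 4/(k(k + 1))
Partial fractions: 4/(k(k+1)) = 4/k - 4/(k+1)
Telescoping sum: 4(1-1/13) = 4·12/13

Answer: 48/13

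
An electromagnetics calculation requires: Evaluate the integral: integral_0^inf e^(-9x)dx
integral_0^inf e^(-9x) dx=[-1/9*e^(-9x)]_0^inf
=0 - (-1/9)=1/9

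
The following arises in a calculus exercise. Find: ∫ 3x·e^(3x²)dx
Let u = 3x², du = 6x dx
∫ (1/2)e^u du = e^u/2 + C

Answer: e^(3x²)/2 + C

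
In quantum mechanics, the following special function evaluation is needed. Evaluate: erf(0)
erf(0) = 0 (error function is odd and erf(0) = 0 by definition)

Answer: 0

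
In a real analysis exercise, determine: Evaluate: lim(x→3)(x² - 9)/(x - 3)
Factor: (x² - 9)=(x-3)(x + 3)
Cancel (x-3): lim(x→3) (x + 3)=6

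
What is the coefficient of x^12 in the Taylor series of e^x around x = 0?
Taylor series of e^x=Σ x^n/n!
Coefficient of x^12=1/12!=1/479001600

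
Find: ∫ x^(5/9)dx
Power rule: ∫ x^(5/9) dx=x^(14/9)/(14/9)+C

Answer: (9/14)·x^(14/9)+C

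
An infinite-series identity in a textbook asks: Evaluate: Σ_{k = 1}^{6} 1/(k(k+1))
Partial fractions: 1/(k(k+1))=1/k - 1/(k+1)
Telescoping sum: 1(1-1/7)=1·6/7

Answer: 6/7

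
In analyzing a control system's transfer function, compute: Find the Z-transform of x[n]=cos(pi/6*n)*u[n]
Z{cos(w0 * n) * u[n]}=z(z - cos(w0))/(z^2 - 2z * cos(w0) + 1)
With w0=pi/6: X(z)=z(z - cos(pi/6))/(z^2 - 2z * cos(pi/6) + 1)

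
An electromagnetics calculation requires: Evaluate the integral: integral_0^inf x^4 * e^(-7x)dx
This is a Gamma integral. Substitute u=7x (du=7 dx):
integral_0^inf x^4 * e^(-7x) dx=(1/7^5) integral_0^inf u^4 * e^(-u) du
=Gamma(5)/7^5=4!/7^5=24/16807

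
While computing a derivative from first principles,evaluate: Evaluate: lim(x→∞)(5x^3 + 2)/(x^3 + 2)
Divide numerator and denominator by x^3:
lim (5+2/x^3)/(1+2/x^3)=5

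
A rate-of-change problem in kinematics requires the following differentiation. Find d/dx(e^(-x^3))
Chain rule: d/dx[e^u]=e^u · u' where u=-x^3
u'=-3x^2

Answer: -3x^2·e^(-x^3)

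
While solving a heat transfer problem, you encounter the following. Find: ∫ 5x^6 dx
Using power rule: ∫ 5x^6 dx = 5/7 x^7 + C = (5/7)x^7 + C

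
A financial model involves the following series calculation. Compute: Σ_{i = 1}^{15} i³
Using formula: Σ i^3=[n(n + 1)/2]²=[15·16/2]²=14400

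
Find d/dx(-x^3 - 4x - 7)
Power rule: d/dx(ax^n)=n·a·x^(n-1)
Term by term: -3·x^2 - 4

Answer: -3x^2 - 4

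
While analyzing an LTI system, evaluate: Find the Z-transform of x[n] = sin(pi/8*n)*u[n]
Z{sin(w0 * n) * u[n]}=z * sin(w0)/(z^2 - 2z * cos(w0) + 1)
With w0=pi/8: X(z)=z * sin(pi/8)/(z^2 - 2z * cos(pi/8) + 1)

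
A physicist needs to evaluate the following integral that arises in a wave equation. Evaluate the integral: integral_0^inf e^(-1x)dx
integral_0^inf e^(-1x) dx = [-1/1 * e^(-1x)]_0^inf
= 0 - (-1/1) = 1/1

Answer: 1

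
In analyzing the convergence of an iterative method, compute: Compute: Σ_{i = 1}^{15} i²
Using formula: Σ i^2 = n(n+1)(2n+1)/6 = 15·16·31/6 = 1240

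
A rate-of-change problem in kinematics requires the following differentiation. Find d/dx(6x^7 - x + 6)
Power rule: d/dx(ax^n) = n·a·x^(n-1)
Term by term: 42·x^6 - 1

Answer: 42x^6 - 1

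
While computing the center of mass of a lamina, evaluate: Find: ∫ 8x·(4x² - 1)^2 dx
Let u = 4x² - 1, du = 8x dx
∫ u^2 du = u^3/3+C

Answer: (4x² - 1)^3/3+C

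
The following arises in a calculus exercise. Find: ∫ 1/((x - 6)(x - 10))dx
Partial fractions: 1/((x-6)(x-10))=A/(x-6) + B/(x-10)
A=-1/4, B=1/4
∫ [-1/4· 1/(x-6) + 1/4· 1/(x-10)] dx
=(1/4)[ln|x-10| - ln|x-6|] + C

Answer: (1/4)·ln|(x-10)/(x-6)| + C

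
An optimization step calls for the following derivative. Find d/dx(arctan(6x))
d/dx[arctan(u)] = u'/(1 + u²), u = 6x, u' = 6

Answer: 6/(1 + 36x²)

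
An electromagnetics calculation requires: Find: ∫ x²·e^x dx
Integration by parts twice:
First: u=x², dv=e^x dx => x²e^x - 2∫ xe^x dx
Second: u=x, dv=e^x dx => xe^x - e^x
Combining: x²e^x - 2xe^x+2e^x+C

Answer: e^x(x² - 2x+2)+C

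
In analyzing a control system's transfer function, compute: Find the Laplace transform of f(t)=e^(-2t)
L{e^(at)}=1/(s-a)
L{e^(-2t)}=1/(s+2)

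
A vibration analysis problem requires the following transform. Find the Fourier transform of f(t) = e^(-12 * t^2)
The Fourier transform of a Gaussian e^(-a*t^2) is sqrt(pi/a)*e^(-omega^2/(4a)).
With a=12: F(omega)=sqrt(pi/12)*e^(-omega^2/48)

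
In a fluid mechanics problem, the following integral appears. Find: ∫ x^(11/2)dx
Power rule: ∫ x^(11/2) dx = x^(13/2)/(13/2) + C

Answer: (2/13)·x^(13/2) + C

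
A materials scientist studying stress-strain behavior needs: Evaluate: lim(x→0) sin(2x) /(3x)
L'Hôpital (0/0): lim 2cos(2x)/3=2/3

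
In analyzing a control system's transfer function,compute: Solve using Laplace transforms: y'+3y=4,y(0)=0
Take L of both sides: sY(s)-0+3Y(s)=4/s
Y(s)(s+3)=4/s+0
Y(s)=4/(s(s+3))+0/(s+3)
Partial fractions: 4/(s(s+3))=(4/3)/s - (4/3)/(s+3)
So Y(s)=(4/3)/s - (4/3)/(s+3)
Inverse transform (L^(-1){1/s}=1, L^(-1){1/(s+3)}=e^(-3t)):

Answer: y(t)=4/3 - (4/3)·e^(-3t)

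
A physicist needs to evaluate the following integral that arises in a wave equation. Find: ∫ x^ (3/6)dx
Power rule: ∫ x^(1/2) dx=x^(3/2)/(3/2) + C

Answer: (2/3)·x^(3/2) + C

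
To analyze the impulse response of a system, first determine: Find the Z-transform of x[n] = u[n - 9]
Using the time-shift property: Z{u[n-9]}=z^(-9)*z/(z-1)
=z^(-8)/(z-1)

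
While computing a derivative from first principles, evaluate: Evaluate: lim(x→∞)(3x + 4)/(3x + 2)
Divide numerator and denominator by x:
lim (3 + 4/x)/(3 + 2/x) = 1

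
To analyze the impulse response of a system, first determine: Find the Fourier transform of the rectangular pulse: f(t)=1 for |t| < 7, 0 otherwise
F(omega)=integral from -7 to 7 of e^(-j * omega * t) dt
=2 * sin(7 * omega)/omega=14 * sinc(7 * omega/pi)

Answer: 2 * sin(7 * omega)/omega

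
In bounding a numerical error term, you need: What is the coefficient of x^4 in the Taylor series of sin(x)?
sin(x) has only odd powers. Coefficient of x^4=0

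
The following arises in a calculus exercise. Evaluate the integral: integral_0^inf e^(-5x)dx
integral_0^inf e^(-5x) dx=[-1/5 * e^(-5x)]_0^inf
=0 - (-1/5)=1/5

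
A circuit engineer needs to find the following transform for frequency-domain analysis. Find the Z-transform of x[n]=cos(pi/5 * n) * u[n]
Z{cos(w0*n)*u[n]}=z(z - cos(w0))/(z^2 - 2z*cos(w0) + 1)
With w0=pi/5: X(z)=z(z - cos(pi/5))/(z^2 - 2z*cos(pi/5) + 1)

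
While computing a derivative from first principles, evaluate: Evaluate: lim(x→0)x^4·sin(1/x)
Squeeze theorem: -|x^4| ≤ x^4·sin(1/x) ≤ |x^4|
Since x^4 → 0 as x → 0, by squeeze theorem the limit is 0

Answer: 0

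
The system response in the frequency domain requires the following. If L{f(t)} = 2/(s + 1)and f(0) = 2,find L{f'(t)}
L{f'(t)} = s·F(s) - f(0) = 2s/(s + 1) - 2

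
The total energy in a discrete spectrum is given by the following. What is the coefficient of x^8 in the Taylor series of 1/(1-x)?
1/(1-x)=Σ x^n for |x|<1
All coefficients are 1

Answer: 1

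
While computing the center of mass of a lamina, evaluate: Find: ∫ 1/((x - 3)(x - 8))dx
Partial fractions: 1/((x-3)(x-8))=A/(x-3)+B/(x-8)
A=-1/5, B=1/5
∫ [-1/5· 1/(x-3)+1/5· 1/(x-8)] dx
=(1/5)[ln|x-8| - ln|x-3|]+C

Answer: (1/5)·ln|(x-8)/(x-3)|+C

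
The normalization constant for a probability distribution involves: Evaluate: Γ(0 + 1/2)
Γ(1/2)=√π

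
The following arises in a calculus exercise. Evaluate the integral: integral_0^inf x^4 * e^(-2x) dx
This is a Gamma integral. Substitute u = 2x (du = 2 dx):
integral_0^inf x^4*e^(-2x) dx = (1/2^5) integral_0^inf u^4*e^(-u) du
= Gamma(5)/2^5 = 4!/2^5 = 24/32

Answer: 3/4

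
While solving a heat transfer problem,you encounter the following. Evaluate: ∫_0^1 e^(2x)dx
Antiderivative: (1/2)e^(2x)
Evaluate: (1/2)(e^2-1)

Answer: (e^2-1)/2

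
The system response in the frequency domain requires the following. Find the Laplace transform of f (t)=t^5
L{t^n} = n!/s^(n+1)
L{t^5} = 5!/s^6 = 120/s^6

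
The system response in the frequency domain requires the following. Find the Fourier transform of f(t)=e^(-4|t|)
Using the standard pair: F{e^(-a|t|)} = 2a/(a^2+omega^2)
With a = 4: F(omega) = 8/(16+omega^2)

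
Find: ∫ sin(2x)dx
Using substitution u = 2x: ∫ sin(u) du/2 = -cos(u)/2 + C

Answer: (-1/2)cos(2x) + C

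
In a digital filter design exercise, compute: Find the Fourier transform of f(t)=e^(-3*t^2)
The Fourier transform of a Gaussian e^(-a*t^2) is sqrt(pi/a)*e^(-omega^2/(4a)).
With a=3: F(omega)=sqrt(pi/3)*e^(-omega^2/12)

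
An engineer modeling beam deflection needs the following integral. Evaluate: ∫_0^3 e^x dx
Antiderivative: e^x
Evaluate: (e^3-1)

Answer: e^3-1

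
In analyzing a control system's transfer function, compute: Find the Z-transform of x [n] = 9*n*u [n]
Z{n*u[n]} = z/(z-1)^2
By linearity: Z{9*n*u[n]} = 9z/(z-1)^2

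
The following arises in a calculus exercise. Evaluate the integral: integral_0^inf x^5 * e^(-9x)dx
This is a Gamma integral. Substitute u=9x (du=9 dx):
integral_0^inf x^5 * e^(-9x) dx=(1/9^6) integral_0^inf u^5 * e^(-u) du
=Gamma(6)/9^6=5!/9^6=120/531441

Answer: 40/177147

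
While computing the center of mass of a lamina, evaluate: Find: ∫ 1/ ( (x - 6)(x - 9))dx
Partial fractions: 1/((x-6)(x-9))=A/(x-6) + B/(x-9)
A=-1/3, B=1/3
∫ [-1/3· 1/(x-6) + 1/3· 1/(x-9)] dx
=(1/3)[ln|x-9| - ln|x-6|] + C

Answer: (1/3)·ln|(x-9)/(x-6)| + C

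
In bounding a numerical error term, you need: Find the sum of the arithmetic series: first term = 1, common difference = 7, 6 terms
Last term: a_n=1 + (6 - 1)·7=36
Sum=n(a_1 + a_n)/2=6(1 + 36)/2=111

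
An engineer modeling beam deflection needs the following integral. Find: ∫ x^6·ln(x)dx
By parts: u = ln(x), dv = x^6 dx
du = 1/x dx, v = x^7/7
= x^7·ln(x)/7 - ∫ x^6/7 dx
= x^7·ln(x)/7 - x^7/49 + C

Answer: x^7(ln(x)/7 - 1/49) + C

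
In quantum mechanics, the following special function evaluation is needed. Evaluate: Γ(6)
Γ(n) = (n-1)! for positive integers
Γ(6) = 5! = 120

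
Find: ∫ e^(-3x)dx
Since d/dx[e^(-3x)] = -3e^(-3x), we get -1/3 e^(-3x)+C

Answer: (-1/3)e^(-3x)+C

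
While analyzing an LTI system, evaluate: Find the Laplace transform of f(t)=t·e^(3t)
L{t·e^(at)}=1/(s-a)²
L{t·e^(3t)}=1/(s-3)²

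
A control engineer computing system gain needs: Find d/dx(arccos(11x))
d/dx[arccos(u)]=-u'/√(1-u²), u=11x, u'=11

Answer: -11/√(1 - 121x²)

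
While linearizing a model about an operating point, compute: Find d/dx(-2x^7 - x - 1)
Power rule: d/dx(ax^n)=n·a·x^(n-1)
Term by term: -14·x^6-1

Answer: -14x^6-1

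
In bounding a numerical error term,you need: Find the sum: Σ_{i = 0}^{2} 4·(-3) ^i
Geometric series: S = a(1 - r^n)/(1 - r)
a = 4, r = -3, n = 3
S = 4(1 + 27)/4 = 28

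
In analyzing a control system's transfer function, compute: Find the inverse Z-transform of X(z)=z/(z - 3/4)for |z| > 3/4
Standard pair: z/(z-a) <-> a^n*u[n] for causal signals
With a=3/4: x[n]=(3/4)^n*u[n]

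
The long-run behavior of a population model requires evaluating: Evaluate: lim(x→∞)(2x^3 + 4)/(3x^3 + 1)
Divide numerator and denominator by x^3:
lim (2+4/x^3)/(3+1/x^3) = 2/3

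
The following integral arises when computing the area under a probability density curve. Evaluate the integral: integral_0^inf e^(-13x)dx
integral_0^inf e^(-13x) dx=[-1/13*e^(-13x)]_0^inf
=0 - (-1/13)=1/13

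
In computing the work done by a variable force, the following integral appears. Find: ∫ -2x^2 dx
Using power rule: ∫ -2x^2 dx = -2/3 x^3 + C = (-2/3)x^3 + C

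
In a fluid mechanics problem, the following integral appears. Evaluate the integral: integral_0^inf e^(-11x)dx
integral_0^inf e^(-11x) dx=[-1/11 * e^(-11x)]_0^inf
=0 - (-1/11)=1/11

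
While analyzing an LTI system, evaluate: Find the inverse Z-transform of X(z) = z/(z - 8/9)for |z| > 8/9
Standard pair: z/(z-a) <-> a^n * u[n] for causal signals
With a=8/9: x[n]=(8/9)^n * u[n]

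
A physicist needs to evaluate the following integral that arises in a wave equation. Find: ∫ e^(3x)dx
Since d/dx[e^(3x)]=3e^(3x), we get 1/3 e^(3x)+C

Answer: (1/3)e^(3x)+C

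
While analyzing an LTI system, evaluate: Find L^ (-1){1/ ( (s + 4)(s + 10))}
Partial fractions: 1/((s + 4)(s + 10)) = A/(s + 4) + B/(s + 10)
Cover-up: A = 1/(s + 10)|_{s = -4} = 1/6; B = 1/(s + 4)|_{s = -10} = -1/6
L^(-1) = (1/6)e^(-4t) - (1/6)e^(-10t)

Answer: (1/6)(e^(-4t) - e^(-10t))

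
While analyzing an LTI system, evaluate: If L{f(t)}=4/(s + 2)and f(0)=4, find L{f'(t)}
L{f'(t)} = s·F(s) - f(0) = 4s/(s+2)-4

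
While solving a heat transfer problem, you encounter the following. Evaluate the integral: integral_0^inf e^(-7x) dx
integral_0^inf e^(-7x) dx=[-1/7 * e^(-7x)]_0^inf
=0 - (-1/7)=1/7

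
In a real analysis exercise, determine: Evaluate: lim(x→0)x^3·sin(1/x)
Squeeze theorem: -|x^3| ≤ x^3·sin(1/x) ≤ |x^3|
Since x^3 → 0 as x → 0, by squeeze theorem the limit is 0

Answer: 0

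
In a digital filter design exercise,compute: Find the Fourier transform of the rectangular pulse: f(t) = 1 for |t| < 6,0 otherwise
F(omega)=integral from -6 to 6 of e^(-j * omega * t) dt
=2 * sin(6 * omega)/omega=12 * sinc(6 * omega/pi)

Answer: 2 * sin(6 * omega)/omega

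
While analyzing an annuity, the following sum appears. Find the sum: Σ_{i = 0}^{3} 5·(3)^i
Geometric series: S=a(1 - r^n)/(1 - r)
a=5, r=3, n=4
S=5(1-81)/-2=200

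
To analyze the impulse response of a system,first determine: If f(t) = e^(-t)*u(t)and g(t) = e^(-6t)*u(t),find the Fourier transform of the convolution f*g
By the convolution theorem: F{f * g}=F(omega) * G(omega)
F(omega)=1/(1 + j * omega), G(omega)=1/(6 + j * omega)
F{f * g}=1/((1 + j * omega)(6 + j * omega))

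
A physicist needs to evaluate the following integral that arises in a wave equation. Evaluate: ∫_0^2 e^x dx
Antiderivative: e^x
Evaluate: (e^2-1)

Answer: e^2-1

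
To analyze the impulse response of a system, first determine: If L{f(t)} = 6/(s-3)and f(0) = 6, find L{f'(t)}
L{f'(t)} = s·F(s) - f(0) = 6s/(s-3)-6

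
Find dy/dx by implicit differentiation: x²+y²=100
Differentiate both sides: 2x + 2y·(dy/dx) = 0
Solve: dy/dx = -2x/(2y) = -x/y

Answer: dy/dx = -x/y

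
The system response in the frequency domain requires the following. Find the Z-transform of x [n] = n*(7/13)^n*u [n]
Using the property Z{n * a^n * u[n]}=az/(z-a)^2
With a=7/13: X(z)=(7/13)z/(z - 7/13)^2, |z| > 7/13

Answer: (7/13)z/(z - 7/13)^2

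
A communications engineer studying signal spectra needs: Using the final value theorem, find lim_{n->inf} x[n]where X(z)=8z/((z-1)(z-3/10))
Final value theorem: lim x[n] = lim_{z->1} (z-1) * X(z)
(z-1) * X(z) = 8z/(z-3/10)
As z->1: 8/(1-3/10) = 8/(7/10) = 80/7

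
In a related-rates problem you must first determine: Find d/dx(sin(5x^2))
Chain rule: d/dx[sin(u)]=cos(u)·u' where u=5x^2
u'=10x

Answer: 10x·cos(5x^2)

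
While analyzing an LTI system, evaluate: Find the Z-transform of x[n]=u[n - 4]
Using the time-shift property: Z{u[n-4]}=z^(-4)*z/(z-1)
=z^(-3)/(z-1)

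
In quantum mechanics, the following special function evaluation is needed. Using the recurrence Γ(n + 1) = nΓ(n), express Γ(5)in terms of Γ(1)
Γ(5)=4Γ(4)=4·3Γ(3)=...=4!·Γ(1)=24·Γ(1)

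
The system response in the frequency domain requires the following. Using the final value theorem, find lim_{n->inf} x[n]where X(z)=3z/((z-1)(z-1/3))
Final value theorem: lim x[n]=lim_{z->1} (z-1)*X(z)
(z-1)*X(z)=3z/(z-1/3)
As z->1: 3/(1 - 1/3)=3/(2/3)=9/2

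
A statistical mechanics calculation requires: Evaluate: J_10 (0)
J_n(0) = 0 for all n > 0 (Bessel function of first kind)
J_10(0) = 0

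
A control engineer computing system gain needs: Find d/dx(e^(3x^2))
Chain rule: d/dx[e^u] = e^u · u' where u = 3x^2
u' = 6x

Answer: 6x·e^(3x^2)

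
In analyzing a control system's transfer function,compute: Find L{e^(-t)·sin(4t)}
First shifting: L{e^(at)f(t)} = F(s-a)
L{sin(4t)} = 4/(s²+16)
Shift: 4/((s+1)²+16)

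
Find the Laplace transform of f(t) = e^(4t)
L{e^(at)} = 1/(s-a)
L{e^(4t)} = 1/(s-4)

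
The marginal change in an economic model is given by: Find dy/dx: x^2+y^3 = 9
Differentiate: 2x + 3y^2·(dy/dx)=0
dy/dx=-2x/(3y^2)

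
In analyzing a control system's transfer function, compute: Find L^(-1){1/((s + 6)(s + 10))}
Partial fractions: 1/((s + 6)(s + 10)) = A/(s + 6) + B/(s + 10)
Cover-up: A = 1/(s + 10)|_{s = -6} = 1/4; B = 1/(s + 6)|_{s = -10} = -1/4
L^(-1) = (1/4)e^(-6t) - (1/4)e^(-10t)

Answer: (1/4)(e^(-6t) - e^(-10t))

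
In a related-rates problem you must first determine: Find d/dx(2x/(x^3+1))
Quotient rule: (f/g)' = (f'g - fg')/g²
f = 2x, f' = 2
g = x^3+1, g' = 3x^2

Answer: (2·(x^3+1)-6x^3)/(x^3+1)²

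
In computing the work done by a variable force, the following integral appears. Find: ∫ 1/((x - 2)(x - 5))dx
Partial fractions: 1/((x-2)(x-5))=A/(x-2)+B/(x-5)
A=-1/3, B=1/3
∫ [-1/3· 1/(x-2)+1/3· 1/(x-5)] dx
=(1/3)[ln|x-5| - ln|x-2|]+C

Answer: (1/3)·ln|(x-5)/(x-2)|+C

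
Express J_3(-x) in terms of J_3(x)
For integer n: J_n(-x)=(-1)^n J_n(x)
With n=3: J_3(-x)=(-1)^3 J_3(x)=-J_3(x)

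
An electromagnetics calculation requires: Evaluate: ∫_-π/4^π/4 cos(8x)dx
Antiderivative: sin(8x)/8
Evaluate at bounds: [sin(8·π/4)/8] - [sin(8·-π/4)/8]
= ((0) - (0))/8 = 0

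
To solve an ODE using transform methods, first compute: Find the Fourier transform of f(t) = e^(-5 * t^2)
The Fourier transform of a Gaussian e^(-a * t^2) is sqrt(pi/a) * e^(-omega^2/(4a)).
With a = 5: F(omega) = sqrt(pi/5) * e^(-omega^2/20)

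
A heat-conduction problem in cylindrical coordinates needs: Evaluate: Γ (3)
Γ(n)=(n-1)! for positive integers
Γ(3)=2!=2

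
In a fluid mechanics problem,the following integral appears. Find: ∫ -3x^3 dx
Using power rule: ∫ -3x^3 dx=-3/4 x^4 + C=(-3/4)x^4 + C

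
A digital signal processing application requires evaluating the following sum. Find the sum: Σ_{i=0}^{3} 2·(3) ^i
Geometric series: S=a(1 - r^n)/(1 - r)
a=2, r=3, n=4
S=2(1-81)/-2=80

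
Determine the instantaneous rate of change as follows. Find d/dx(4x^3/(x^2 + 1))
Quotient rule: (f/g)' = (f'g - fg')/g²
f = 4x^3, f' = 12x^2
g = x^2 + 1, g' = 2x

Answer: (12x^2·(x^2 + 1) - 8x^4)/(x^2 + 1)²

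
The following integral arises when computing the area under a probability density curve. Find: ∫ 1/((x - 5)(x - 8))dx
Partial fractions: 1/((x-5)(x-8)) = A/(x-5)+B/(x-8)
A = -1/3, B = 1/3
∫ [-1/3· 1/(x-5)+1/3· 1/(x-8)] dx
= (1/3)[ln|x-8| - ln|x-5|]+C

Answer: (1/3)·ln|(x-8)/(x-5)|+C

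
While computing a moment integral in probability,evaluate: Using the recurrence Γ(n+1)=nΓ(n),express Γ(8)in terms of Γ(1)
Γ(8) = 7Γ(7) = 7·6Γ(6) = ... = 7!·Γ(1) = 5040·Γ(1)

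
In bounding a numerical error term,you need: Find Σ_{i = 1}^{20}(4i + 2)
= 4·Σ i+2·20 = 4·210+40 = 880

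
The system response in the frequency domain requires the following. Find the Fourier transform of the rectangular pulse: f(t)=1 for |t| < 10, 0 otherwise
F(omega) = integral from -10 to 10 of e^(-j * omega * t) dt
= 2 * sin(10 * omega)/omega = 20 * sinc(10 * omega/pi)

Answer: 2 * sin(10 * omega)/omega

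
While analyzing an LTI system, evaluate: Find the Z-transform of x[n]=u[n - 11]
Using the time-shift property: Z{u[n-11]}=z^(-11) * z/(z-1)
=z^(-10)/(z-1)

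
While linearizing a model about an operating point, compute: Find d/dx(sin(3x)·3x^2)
Product rule: (fg)' = f'g+fg'
f = sin(3x), f' = 3·cos(3x)
g = 3x^2, g' = 6x

Answer: 9·cos(3x)·x^2+6·sin(3x)·x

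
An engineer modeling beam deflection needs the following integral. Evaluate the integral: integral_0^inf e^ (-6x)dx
integral_0^inf e^(-6x) dx=[-1/6*e^(-6x)]_0^inf
=0 - (-1/6)=1/6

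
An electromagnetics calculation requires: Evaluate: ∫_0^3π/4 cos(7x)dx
Antiderivative: sin(7x)/7
Evaluate at bounds: [sin(7·3π/4)/7] - [sin(7·0)/7]
=((-√2/2) - (0))/7=-√2/14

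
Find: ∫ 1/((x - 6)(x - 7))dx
Partial fractions: 1/((x-6)(x-7))=A/(x-6)+B/(x-7)
A=-1, B=1
∫ [-1· 1/(x-6)+1· 1/(x-7)] dx
=(1)[ln|x-7| - ln|x-6|]+C

Answer: ln|(x-7)/(x-6)|+C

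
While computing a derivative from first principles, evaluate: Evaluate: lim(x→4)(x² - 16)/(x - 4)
Factor: (x² - 16) = (x-4)(x+4)
Cancel (x-4): lim(x→4) (x+4) = 8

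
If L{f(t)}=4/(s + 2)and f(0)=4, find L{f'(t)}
L{f'(t)} = s·F(s) - f(0) = 4s/(s + 2) - 4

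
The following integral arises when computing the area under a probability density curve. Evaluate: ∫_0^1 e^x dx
Antiderivative: e^x
Evaluate: (e^1-1)

Answer: e^1-1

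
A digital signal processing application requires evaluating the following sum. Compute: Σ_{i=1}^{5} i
Using formula: Σ i^1=n(n + 1)/2=5·6/2=15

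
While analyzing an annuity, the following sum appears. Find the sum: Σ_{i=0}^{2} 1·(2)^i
Geometric series: S=a(1 - r^n)/(1 - r)
a=1, r=2, n=3
S=1(1-8)/-1=7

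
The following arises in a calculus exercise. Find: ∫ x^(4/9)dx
Power rule: ∫ x^(4/9) dx = x^(13/9)/(13/9) + C

Answer: (9/13)·x^(13/9) + C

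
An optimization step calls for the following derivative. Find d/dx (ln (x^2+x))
Chain rule: d/dx[ln(u)] = u'/u where u = x^2 + x
u' = 2x + 1

Answer: (2x + 1)/(x^2 + x)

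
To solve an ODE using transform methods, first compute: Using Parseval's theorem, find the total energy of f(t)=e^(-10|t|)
Parseval's theorem: E = integral |f(t)|^2 dt = (1/2pi) integral |F(omega)|^2 domega
E = integral_{-inf}^{inf} e^(-20|t|) dt = 2 * integral_0^inf e^(-20t) dt = 2/(2 * 10) = 1/10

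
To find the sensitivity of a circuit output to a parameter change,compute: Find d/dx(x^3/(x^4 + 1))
Quotient rule: (f/g)' = (f'g - fg')/g²
f = x^3, f' = 3x^2
g = x^4 + 1, g' = 4x^3

Answer: (3x^2·(x^4 + 1) - 4x^6)/(x^4 + 1)²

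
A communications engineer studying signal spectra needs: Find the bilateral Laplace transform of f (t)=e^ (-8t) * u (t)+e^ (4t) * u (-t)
For e^(-8t) * u(t): L = 1/(s + 8), Re(s) > -8
For e^(4t) * u(-t): L = -1/(s-4), Re(s) < 4
Combined: F(s) = 1/(s + 8) - 1/(s-4), -8 < Re(s) < 4

Answer: 1/(s + 8) - 1/(s-4), ROC: -8 < Re(s) < 4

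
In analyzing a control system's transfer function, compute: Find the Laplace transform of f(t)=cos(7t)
L{cos(wt)}=s/(s²+w²)
L{cos(7t)}=s/(s²+49)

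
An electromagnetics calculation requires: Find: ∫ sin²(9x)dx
Using identity sin²(u)=(1 - cos(2u))/2:
∫ (1 - cos(18x))/2 dx=x/2 - sin(18x)/36 + C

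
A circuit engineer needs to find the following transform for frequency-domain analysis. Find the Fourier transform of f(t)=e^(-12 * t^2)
The Fourier transform of a Gaussian e^(-a * t^2) is sqrt(pi/a) * e^(-omega^2/(4a)).
With a = 12: F(omega) = sqrt(pi/12) * e^(-omega^2/48)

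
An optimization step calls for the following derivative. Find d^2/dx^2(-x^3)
Apply power rule 2 times:
d^1: -3x^2
d^2: -6x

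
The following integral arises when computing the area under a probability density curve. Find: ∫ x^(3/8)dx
Power rule: ∫ x^(3/8) dx=x^(11/8)/(11/8) + C

Answer: (8/11)·x^(11/8) + C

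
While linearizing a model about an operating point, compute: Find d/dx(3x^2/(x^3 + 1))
Quotient rule: (f/g)' = (f'g - fg')/g²
f = 3x^2, f' = 6x
g = x^3 + 1, g' = 3x^2

Answer: (6x·(x^3 + 1) - 9x^4)/(x^3 + 1)²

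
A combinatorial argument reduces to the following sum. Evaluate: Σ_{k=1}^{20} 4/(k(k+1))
Partial fractions: 4/(k(k+1))=4/k - 4/(k+1)
Telescoping sum: 4(1-1/21)=4·20/21

Answer: 80/21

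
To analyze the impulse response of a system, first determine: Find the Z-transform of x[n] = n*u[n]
Standard pair: Z{n*u[n]} = z/(z-1)^2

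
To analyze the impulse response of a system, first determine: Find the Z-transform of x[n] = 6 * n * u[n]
Z{n*u[n]} = z/(z-1)^2
By linearity: Z{6*n*u[n]} = 6z/(z-1)^2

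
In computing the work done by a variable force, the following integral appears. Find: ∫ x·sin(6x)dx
By parts: u = x, dv = sin(6x) dx
du = dx, v = -cos(6x)/6
= -x·cos(6x)/6 + sin(6x)/6² + C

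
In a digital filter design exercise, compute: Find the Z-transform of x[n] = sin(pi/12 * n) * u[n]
Z{sin(w0 * n) * u[n]}=z * sin(w0)/(z^2 - 2z * cos(w0) + 1)
With w0=pi/12: X(z)=z * sin(pi/12)/(z^2 - 2z * cos(pi/12) + 1)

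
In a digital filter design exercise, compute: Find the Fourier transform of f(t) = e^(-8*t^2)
The Fourier transform of a Gaussian e^(-a * t^2) is sqrt(pi/a) * e^(-omega^2/(4a)).
With a=8: F(omega)=sqrt(pi/8) * e^(-omega^2/32)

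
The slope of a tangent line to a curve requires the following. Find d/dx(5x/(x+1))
Quotient rule: (f/g)' = (f'g - fg')/g²
f = 5x, f' = 5
g = x + 1, g' = 1

Answer: (5·(x + 1) - 5x)/(x + 1)²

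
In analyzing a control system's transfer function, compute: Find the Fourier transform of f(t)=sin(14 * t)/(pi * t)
sin(W*t)/(pi*t)=(W/pi)*sinc(W*t/pi) is the impulse response of the ideal low-pass filter with cutoff W (here W=14).
Its Fourier transform is a rectangular function:
F(omega)=1 for |omega| < 14, 0 otherwise

Answer: rect(omega/28) [i.e., 1 for |omega| < 14, 0 otherwise]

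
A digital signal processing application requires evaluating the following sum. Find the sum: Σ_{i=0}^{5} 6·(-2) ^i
Geometric series: S = a(1 - r^n)/(1 - r)
a = 6, r = -2, n = 6
S = 6(1 - 64)/3 = -126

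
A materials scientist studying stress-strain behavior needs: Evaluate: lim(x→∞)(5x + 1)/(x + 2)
Divide numerator and denominator by x:
lim (5 + 1/x)/(1 + 2/x)=5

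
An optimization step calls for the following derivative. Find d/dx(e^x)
Chain rule: d/dx[e^u]=e^u · u' where u=x
u'=1

Answer: 1·e^x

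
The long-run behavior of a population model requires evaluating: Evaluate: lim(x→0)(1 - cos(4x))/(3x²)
Using 1-cos(u) ≈ u²/2 for small u:
(1-cos(4x)) ≈ (4x)²/2 = 16x²/2
So limit = 16/(2·3) = 8/3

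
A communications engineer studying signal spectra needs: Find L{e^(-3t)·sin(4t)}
First shifting: L{e^(at)f(t)} = F(s-a)
L{sin(4t)} = 4/(s² + 16)
Shift: 4/((s + 3)² + 16)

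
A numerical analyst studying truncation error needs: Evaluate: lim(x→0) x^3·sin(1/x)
Squeeze theorem: -|x^3| ≤ x^3·sin(1/x) ≤ |x^3|
Since x^3 → 0 as x → 0, by squeeze theorem the limit is 0

Answer: 0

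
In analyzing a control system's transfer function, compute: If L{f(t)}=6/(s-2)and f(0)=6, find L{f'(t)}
L{f'(t)} = s·F(s) - f(0) = 6s/(s-2) - 6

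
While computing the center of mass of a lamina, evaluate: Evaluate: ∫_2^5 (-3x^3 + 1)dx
Step 1: Find antiderivative F(x) = (-3/4)x^4 + x
Step 2: F(5) - F(2) = -1855/4 - (-10) = -1815/4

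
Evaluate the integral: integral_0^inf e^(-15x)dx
integral_0^inf e^(-15x) dx=[-1/15*e^(-15x)]_0^inf
=0 - (-1/15)=1/15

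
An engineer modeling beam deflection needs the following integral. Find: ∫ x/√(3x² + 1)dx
Let u = 3x² + 1, du = 6x dx
∫ (1/6)·u^(-1/2) du = √u/3 + C

Answer: √(3x² + 1)/3 + C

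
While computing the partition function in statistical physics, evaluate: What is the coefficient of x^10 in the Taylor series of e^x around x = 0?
Taylor series of e^x=Σ x^n/n!
Coefficient of x^10=1/10!=1/3628800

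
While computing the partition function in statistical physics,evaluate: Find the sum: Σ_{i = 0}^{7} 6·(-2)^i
Geometric series: S = a(1 - r^n)/(1 - r)
a = 6, r = -2, n = 8
S = 6(1 - 256)/3 = -510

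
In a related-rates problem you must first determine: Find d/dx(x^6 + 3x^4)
Power rule: d/dx(ax^n) = n·a·x^(n-1)
Term by term: 6·x^5+12·x^3

Answer: 6x^5+12x^3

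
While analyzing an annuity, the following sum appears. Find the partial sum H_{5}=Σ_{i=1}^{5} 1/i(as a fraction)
H_5 = 1 + 1/2 + 1/3 + ... + 1/5
= 137/60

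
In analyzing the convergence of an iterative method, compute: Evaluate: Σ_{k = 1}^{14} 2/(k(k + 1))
Partial fractions: 2/(k(k+1)) = 2/k - 2/(k+1)
Telescoping sum: 2(1-1/15) = 2·14/15

Answer: 28/15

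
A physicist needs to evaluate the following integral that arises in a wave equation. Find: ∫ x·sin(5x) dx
By parts: u = x, dv = sin(5x) dx
du = dx, v = -cos(5x)/5
= -x·cos(5x)/5 + sin(5x)/5² + C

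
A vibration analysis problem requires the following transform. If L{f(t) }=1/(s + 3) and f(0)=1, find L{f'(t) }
L{f'(t)} = s·F(s) - f(0) = s/(s+3)-1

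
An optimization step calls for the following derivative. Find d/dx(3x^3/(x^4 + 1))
Quotient rule: (f/g)' = (f'g - fg')/g²
f = 3x^3, f' = 9x^2
g = x^4+1, g' = 4x^3

Answer: (9x^2·(x^4+1)-12x^6)/(x^4+1)²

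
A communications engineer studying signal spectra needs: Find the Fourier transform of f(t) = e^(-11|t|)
Using the standard pair: F{e^(-a|t|)}=2a/(a^2 + omega^2)
With a=11: F(omega)=22/(121 + omega^2)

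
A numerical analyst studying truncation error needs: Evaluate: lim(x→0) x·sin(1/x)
Squeeze theorem: -|x| ≤ x·sin(1/x) ≤ |x|
Since x → 0 as x → 0, by squeeze theorem the limit is 0

Answer: 0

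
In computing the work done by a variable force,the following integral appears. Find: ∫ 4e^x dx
Since d/dx[e^x]=+e^x, we get 4e^x+C

Answer: 4e^x+C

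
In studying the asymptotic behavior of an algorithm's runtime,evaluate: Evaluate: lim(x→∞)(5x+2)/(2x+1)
Divide numerator and denominator by x:
lim (5+2/x)/(2+1/x)=5/2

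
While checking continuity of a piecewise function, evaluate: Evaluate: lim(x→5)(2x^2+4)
Polynomial is continuous, so substitute x=5:
2·5^2+4=54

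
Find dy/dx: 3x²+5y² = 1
Differentiate: 6x + 10y·(dy/dx)=0
dy/dx=-6x/(10y)=-(3/5)·(x/y)

Answer: dy/dx=-(3/5)·(x/y)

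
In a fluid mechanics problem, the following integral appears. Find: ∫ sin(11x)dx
Using substitution u = 11x: ∫ sin(u) du/11 = -cos(u)/11+C

Answer: (-1/11)cos(11x)+C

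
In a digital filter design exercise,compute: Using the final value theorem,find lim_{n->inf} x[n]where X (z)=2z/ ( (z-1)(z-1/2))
Final value theorem: lim x[n] = lim_{z->1} (z-1)*X(z)
(z-1)*X(z) = 2z/(z-1/2)
As z->1: 2/(1-1/2) = 2/(1/2) = 4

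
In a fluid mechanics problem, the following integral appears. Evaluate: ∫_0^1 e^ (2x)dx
Antiderivative: (1/2)e^(2x)
Evaluate: (1/2)(e^2 - 1)

Answer: (e^2 - 1)/2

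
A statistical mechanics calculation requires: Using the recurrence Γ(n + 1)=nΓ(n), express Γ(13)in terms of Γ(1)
Γ(13) = 12Γ(12) = 12·11Γ(11) = ... = 12!·Γ(1) = 479001600·Γ(1)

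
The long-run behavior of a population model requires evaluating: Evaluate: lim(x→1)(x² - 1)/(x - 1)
Factor: (x² - 1)=(x-1)(x+1)
Cancel (x-1): lim(x→1) (x+1)=2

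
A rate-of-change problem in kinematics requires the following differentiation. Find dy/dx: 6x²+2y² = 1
Differentiate: 12x+4y·(dy/dx) = 0
dy/dx = -12x/(4y) = -3·(x/y)

Answer: dy/dx = -3·(x/y)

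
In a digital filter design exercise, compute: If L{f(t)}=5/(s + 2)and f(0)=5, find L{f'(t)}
L{f'(t)}=s·F(s) - f(0)=5s/(s + 2) - 5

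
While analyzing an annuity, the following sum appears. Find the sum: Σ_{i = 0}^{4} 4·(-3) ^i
Geometric series: S=a(1 - r^n)/(1 - r)
a=4, r=-3, n=5
S=4(1+243)/4=244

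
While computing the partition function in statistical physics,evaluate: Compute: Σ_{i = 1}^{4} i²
Using formula: Σ i^2=n(n+1)(2n+1)/6=4·5·9/6=30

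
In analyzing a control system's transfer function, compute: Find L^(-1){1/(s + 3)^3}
L^(-1){1/(s-a)^n} = t^(n-1)·e^(at)/(n-1)!
Here a = -3, n = 3: t^2·e^(-3t)/2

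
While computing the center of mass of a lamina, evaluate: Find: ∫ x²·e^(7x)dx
Integration by parts twice:
First: u = x², dv = e^(7x) dx => x²e^(7x)/7 - (2/7)∫ xe^(7x) dx
Second (∫ xe^(7x) dx): xe^(7x)/7 - e^(7x)/49
Combining: e^(7x)(x²/7-2x/49+2/343)+C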